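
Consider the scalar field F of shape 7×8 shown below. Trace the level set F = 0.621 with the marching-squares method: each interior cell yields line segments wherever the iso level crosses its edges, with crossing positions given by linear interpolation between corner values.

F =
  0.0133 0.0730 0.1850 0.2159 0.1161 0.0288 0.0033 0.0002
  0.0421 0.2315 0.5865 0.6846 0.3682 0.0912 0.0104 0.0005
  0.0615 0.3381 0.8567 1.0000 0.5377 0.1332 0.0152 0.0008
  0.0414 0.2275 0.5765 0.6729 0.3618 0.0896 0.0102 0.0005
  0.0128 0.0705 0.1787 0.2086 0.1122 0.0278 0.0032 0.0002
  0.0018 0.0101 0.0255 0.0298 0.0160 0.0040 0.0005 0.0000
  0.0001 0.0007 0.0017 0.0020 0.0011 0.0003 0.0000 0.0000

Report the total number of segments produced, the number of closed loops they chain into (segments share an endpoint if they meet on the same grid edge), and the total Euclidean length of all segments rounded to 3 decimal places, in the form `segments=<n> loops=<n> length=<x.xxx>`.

segments=10 loops=1 length=6.828

cell (0,2): code 0100 → (0.864,3.000)–(1.000,2.352)
cell (0,3): code 1000 → (1.000,3.201)–(0.864,3.000)
cell (1,1): code 0100 → (1.128,2.000)–(2.000,1.546)
cell (1,2): code 1110 → (1.000,2.352)–(1.128,2.000)
cell (1,3): code 1001 → (2.000,3.820)–(1.000,3.201)
cell (2,1): code 0010 → (2.000,1.546)–(2.841,2.000)
cell (2,2): code 0111 → (2.841,2.000)–(3.000,2.462)
cell (2,3): code 1001 → (3.000,3.167)–(2.000,3.820)
cell (3,2): code 0010 → (3.000,2.462)–(3.112,3.000)
cell (3,3): code 0001 → (3.112,3.000)–(3.000,3.167)
total: 10 segments, chained into 1 closed loop(s), length Σ = 6.827909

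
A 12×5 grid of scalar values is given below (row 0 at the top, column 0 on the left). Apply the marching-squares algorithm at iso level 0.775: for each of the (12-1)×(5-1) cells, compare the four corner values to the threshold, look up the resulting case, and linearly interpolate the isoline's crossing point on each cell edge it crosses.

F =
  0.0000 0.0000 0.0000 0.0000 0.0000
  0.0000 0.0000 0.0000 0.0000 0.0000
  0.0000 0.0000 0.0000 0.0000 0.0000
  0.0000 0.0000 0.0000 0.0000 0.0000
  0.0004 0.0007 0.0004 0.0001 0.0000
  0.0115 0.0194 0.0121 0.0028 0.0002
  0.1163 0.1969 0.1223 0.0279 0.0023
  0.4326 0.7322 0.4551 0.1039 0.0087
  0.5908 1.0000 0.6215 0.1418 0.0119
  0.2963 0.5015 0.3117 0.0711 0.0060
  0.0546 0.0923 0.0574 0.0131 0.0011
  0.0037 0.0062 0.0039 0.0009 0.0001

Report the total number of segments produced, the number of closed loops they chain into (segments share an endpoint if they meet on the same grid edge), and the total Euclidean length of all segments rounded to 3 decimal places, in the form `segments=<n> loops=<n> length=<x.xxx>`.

cell (7,0): code 0100 → (7.160,1.000)–(8.000,0.450)
cell (7,1): code 1000 → (8.000,1.594)–(7.160,1.000)
cell (8,0): code 0010 → (8.000,0.450)–(8.451,1.000)
cell (8,1): code 0001 → (8.451,1.000)–(8.000,1.594)
total: 4 segments, chained into 1 closed loop(s), length Σ = 3.491087

segments=4 loops=1 length=3.491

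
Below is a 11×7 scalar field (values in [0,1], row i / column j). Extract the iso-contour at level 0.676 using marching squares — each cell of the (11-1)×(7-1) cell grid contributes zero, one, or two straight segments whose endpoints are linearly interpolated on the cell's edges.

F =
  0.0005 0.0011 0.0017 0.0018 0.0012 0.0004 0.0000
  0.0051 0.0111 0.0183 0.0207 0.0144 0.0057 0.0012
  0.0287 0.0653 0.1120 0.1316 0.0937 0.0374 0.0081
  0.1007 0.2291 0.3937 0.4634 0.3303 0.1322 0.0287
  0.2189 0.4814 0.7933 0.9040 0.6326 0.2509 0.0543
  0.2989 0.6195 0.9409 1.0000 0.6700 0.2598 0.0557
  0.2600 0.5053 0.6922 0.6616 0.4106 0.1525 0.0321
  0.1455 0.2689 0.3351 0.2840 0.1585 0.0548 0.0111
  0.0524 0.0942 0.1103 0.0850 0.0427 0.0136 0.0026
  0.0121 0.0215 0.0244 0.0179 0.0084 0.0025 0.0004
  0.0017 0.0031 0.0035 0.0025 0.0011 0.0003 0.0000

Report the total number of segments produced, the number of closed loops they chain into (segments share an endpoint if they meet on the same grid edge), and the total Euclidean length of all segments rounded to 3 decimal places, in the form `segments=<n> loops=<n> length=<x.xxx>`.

segments=10 loops=1 length=8.310

cell (3,1): code 0100 → (3.706,2.000)–(4.000,1.624)
cell (3,2): code 1100 → (3.483,3.000)–(3.706,2.000)
cell (3,3): code 1000 → (4.000,3.840)–(3.483,3.000)
cell (4,1): code 0110 → (4.000,1.624)–(5.000,1.176)
cell (4,3): code 1001 → (5.000,3.982)–(4.000,3.840)
cell (5,1): code 0110 → (5.000,1.176)–(6.000,1.913)
cell (5,2): code 1011 → (6.000,2.529)–(5.957,3.000)
cell (5,3): code 0001 → (5.957,3.000)–(5.000,3.982)
cell (6,1): code 0010 → (6.000,1.913)–(6.045,2.000)
cell (6,2): code 0001 → (6.045,2.000)–(6.000,2.529)
total: 10 segments, chained into 1 closed loop(s), length Σ = 8.309959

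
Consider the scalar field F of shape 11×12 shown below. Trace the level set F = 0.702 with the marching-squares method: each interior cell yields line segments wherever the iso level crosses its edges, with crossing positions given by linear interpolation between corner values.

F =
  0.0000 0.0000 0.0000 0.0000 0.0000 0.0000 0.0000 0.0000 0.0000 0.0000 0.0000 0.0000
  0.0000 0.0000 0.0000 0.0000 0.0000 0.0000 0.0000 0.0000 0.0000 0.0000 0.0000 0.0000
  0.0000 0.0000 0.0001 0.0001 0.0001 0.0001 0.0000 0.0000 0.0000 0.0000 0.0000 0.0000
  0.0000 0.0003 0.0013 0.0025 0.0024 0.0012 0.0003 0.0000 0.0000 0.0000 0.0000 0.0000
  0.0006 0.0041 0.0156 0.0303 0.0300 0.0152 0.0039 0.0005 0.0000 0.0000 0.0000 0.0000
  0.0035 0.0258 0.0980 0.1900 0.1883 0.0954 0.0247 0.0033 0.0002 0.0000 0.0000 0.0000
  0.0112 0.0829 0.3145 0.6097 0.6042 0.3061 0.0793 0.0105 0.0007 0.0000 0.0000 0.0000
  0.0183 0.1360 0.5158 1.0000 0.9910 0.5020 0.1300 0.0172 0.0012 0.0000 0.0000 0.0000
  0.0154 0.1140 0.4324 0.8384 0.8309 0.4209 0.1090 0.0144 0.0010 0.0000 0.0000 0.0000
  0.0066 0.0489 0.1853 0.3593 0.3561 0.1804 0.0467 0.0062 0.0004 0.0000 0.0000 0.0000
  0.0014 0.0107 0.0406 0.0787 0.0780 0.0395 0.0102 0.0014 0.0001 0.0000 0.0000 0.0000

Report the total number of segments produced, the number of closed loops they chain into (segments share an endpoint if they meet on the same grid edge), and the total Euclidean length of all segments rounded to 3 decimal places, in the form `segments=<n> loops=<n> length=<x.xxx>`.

segments=8 loops=1 length=6.865

cell (6,2): code 0100 → (6.236,3.000)–(7.000,2.385)
cell (6,3): code 1100 → (6.253,4.000)–(6.236,3.000)
cell (6,4): code 1000 → (7.000,4.591)–(6.253,4.000)
cell (7,2): code 0110 → (7.000,2.385)–(8.000,2.664)
cell (7,4): code 1001 → (8.000,4.314)–(7.000,4.591)
cell (8,2): code 0010 → (8.000,2.664)–(8.285,3.000)
cell (8,3): code 0011 → (8.285,3.000)–(8.271,4.000)
cell (8,4): code 0001 → (8.271,4.000)–(8.000,4.314)
total: 8 segments, chained into 1 closed loop(s), length Σ = 6.865168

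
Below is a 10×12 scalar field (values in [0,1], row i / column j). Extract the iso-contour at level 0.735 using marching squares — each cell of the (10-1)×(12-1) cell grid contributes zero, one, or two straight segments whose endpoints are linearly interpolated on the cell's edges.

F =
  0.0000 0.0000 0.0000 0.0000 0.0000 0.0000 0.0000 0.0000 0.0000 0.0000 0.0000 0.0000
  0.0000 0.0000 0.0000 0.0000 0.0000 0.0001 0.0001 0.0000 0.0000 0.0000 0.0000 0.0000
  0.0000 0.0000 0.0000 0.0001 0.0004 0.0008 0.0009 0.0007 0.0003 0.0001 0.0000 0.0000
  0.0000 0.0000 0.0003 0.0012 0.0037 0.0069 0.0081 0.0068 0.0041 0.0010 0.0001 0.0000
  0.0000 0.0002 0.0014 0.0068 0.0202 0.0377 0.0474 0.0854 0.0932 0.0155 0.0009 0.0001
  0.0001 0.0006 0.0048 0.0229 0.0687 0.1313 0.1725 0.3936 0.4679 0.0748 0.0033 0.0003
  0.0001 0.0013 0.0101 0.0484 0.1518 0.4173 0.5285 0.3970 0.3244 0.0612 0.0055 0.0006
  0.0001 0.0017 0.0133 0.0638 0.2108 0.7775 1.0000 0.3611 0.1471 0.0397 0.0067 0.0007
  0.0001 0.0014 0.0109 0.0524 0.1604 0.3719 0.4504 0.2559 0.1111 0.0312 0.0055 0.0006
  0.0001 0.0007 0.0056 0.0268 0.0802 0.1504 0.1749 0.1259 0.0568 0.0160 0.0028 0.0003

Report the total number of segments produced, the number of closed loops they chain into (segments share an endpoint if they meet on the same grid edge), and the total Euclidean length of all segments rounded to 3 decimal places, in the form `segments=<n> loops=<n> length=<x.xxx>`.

segments=6 loops=1 length=3.766

cell (6,4): code 0100 → (6.882,5.000)–(7.000,4.925)
cell (6,5): code 1100 → (6.438,6.000)–(6.882,5.000)
cell (6,6): code 1000 → (7.000,6.415)–(6.438,6.000)
cell (7,4): code 0010 → (7.000,4.925)–(7.105,5.000)
cell (7,5): code 0011 → (7.105,5.000)–(7.482,6.000)
cell (7,6): code 0001 → (7.482,6.000)–(7.000,6.415)
total: 6 segments, chained into 1 closed loop(s), length Σ = 3.766197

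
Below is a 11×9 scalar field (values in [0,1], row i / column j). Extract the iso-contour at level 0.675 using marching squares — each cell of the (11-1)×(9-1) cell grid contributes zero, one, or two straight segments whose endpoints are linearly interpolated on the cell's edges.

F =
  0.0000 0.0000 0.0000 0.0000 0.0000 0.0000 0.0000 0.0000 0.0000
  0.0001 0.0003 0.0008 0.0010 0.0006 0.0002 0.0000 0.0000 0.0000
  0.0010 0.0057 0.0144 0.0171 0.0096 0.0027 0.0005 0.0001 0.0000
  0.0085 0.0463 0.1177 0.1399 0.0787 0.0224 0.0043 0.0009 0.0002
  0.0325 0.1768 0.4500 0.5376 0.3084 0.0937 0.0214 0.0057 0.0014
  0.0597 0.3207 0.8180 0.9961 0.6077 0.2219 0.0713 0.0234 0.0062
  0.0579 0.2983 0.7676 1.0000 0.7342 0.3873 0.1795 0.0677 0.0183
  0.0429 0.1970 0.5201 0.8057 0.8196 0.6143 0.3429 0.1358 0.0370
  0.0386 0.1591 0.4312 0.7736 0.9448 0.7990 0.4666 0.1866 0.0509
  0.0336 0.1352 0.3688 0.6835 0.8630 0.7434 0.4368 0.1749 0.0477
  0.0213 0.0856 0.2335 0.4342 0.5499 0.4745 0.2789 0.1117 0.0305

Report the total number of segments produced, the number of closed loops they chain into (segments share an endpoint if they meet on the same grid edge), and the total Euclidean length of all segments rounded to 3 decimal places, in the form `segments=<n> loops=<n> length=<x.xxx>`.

segments=18 loops=1 length=13.919

cell (4,1): code 0100 → (4.611,2.000)–(5.000,1.712)
cell (4,2): code 1100 → (4.300,3.000)–(4.611,2.000)
cell (4,3): code 1000 → (5.000,3.827)–(4.300,3.000)
cell (5,1): code 0110 → (5.000,1.712)–(6.000,1.803)
cell (5,3): code 1101 → (5.532,4.000)–(5.000,3.827)
cell (5,4): code 1000 → (6.000,4.171)–(5.532,4.000)
cell (6,1): code 0010 → (6.000,1.803)–(6.374,2.000)
cell (6,2): code 0111 → (6.374,2.000)–(7.000,2.542)
cell (6,4): code 1001 → (7.000,4.704)–(6.000,4.171)
cell (7,2): code 0110 → (7.000,2.542)–(8.000,2.712)
cell (7,4): code 1101 → (7.329,5.000)–(7.000,4.704)
cell (7,5): code 1000 → (8.000,5.373)–(7.329,5.000)
cell (8,2): code 0110 → (8.000,2.712)–(9.000,2.973)
cell (8,5): code 1001 → (9.000,5.223)–(8.000,5.373)
cell (9,2): code 0010 → (9.000,2.973)–(9.034,3.000)
cell (9,3): code 0011 → (9.034,3.000)–(9.600,4.000)
cell (9,4): code 0011 → (9.600,4.000)–(9.254,5.000)
cell (9,5): code 0001 → (9.254,5.000)–(9.000,5.223)
total: 18 segments, chained into 1 closed loop(s), length Σ = 13.919055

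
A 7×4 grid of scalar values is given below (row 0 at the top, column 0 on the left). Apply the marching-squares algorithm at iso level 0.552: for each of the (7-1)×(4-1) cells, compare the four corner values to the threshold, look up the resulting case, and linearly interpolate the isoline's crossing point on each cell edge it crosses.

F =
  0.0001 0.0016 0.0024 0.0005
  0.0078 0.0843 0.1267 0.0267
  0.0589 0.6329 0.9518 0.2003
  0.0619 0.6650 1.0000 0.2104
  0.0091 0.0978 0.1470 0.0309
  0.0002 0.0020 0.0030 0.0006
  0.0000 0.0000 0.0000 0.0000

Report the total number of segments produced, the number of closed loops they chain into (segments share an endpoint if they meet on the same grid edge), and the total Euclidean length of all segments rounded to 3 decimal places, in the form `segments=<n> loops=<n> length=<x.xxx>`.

segments=8 loops=1 length=6.079

cell (1,0): code 0100 → (1.853,1.000)–(2.000,0.859)
cell (1,1): code 1100 → (1.515,2.000)–(1.853,1.000)
cell (1,2): code 1000 → (2.000,2.532)–(1.515,2.000)
cell (2,0): code 0110 → (2.000,0.859)–(3.000,0.813)
cell (2,2): code 1001 → (3.000,2.567)–(2.000,2.532)
cell (3,0): code 0010 → (3.000,0.813)–(3.199,1.000)
cell (3,1): code 0011 → (3.199,1.000)–(3.525,2.000)
cell (3,2): code 0001 → (3.525,2.000)–(3.000,2.567)
total: 8 segments, chained into 1 closed loop(s), length Σ = 6.078991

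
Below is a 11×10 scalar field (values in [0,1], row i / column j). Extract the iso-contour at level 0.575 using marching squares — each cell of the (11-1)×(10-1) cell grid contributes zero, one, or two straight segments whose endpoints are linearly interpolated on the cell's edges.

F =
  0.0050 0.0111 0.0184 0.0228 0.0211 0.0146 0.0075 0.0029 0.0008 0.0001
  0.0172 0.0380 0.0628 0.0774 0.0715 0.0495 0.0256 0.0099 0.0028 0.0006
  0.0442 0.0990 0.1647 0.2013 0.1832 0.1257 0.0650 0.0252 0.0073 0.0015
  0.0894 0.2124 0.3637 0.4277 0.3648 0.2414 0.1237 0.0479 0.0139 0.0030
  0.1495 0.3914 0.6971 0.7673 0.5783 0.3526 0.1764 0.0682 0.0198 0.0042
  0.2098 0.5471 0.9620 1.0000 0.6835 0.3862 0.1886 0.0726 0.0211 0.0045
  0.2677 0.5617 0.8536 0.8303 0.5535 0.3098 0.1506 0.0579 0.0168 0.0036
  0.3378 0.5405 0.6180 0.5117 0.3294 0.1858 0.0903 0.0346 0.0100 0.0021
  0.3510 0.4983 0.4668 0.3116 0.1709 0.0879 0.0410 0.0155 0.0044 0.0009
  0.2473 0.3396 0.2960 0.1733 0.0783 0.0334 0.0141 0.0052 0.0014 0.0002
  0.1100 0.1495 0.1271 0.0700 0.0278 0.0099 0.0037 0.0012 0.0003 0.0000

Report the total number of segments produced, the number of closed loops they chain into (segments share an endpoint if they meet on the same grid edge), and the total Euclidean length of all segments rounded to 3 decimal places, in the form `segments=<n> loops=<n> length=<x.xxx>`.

segments=14 loops=1 length=11.056

cell (3,1): code 0100 → (3.634,2.000)–(4.000,1.601)
cell (3,2): code 1100 → (3.434,3.000)–(3.634,2.000)
cell (3,3): code 1100 → (3.985,4.000)–(3.434,3.000)
cell (3,4): code 1000 → (4.000,4.015)–(3.985,4.000)
cell (4,1): code 0110 → (4.000,1.601)–(5.000,1.067)
cell (4,4): code 1001 → (5.000,4.365)–(4.000,4.015)
cell (5,1): code 0110 → (5.000,1.067)–(6.000,1.046)
cell (5,3): code 1011 → (6.000,3.922)–(5.835,4.000)
cell (5,4): code 0001 → (5.835,4.000)–(5.000,4.365)
cell (6,1): code 0110 → (6.000,1.046)–(7.000,1.445)
cell (6,2): code 1011 → (7.000,2.405)–(6.801,3.000)
cell (6,3): code 0001 → (6.801,3.000)–(6.000,3.922)
cell (7,1): code 0010 → (7.000,1.445)–(7.284,2.000)
cell (7,2): code 0001 → (7.284,2.000)–(7.000,2.405)
total: 14 segments, chained into 1 closed loop(s), length Σ = 11.055834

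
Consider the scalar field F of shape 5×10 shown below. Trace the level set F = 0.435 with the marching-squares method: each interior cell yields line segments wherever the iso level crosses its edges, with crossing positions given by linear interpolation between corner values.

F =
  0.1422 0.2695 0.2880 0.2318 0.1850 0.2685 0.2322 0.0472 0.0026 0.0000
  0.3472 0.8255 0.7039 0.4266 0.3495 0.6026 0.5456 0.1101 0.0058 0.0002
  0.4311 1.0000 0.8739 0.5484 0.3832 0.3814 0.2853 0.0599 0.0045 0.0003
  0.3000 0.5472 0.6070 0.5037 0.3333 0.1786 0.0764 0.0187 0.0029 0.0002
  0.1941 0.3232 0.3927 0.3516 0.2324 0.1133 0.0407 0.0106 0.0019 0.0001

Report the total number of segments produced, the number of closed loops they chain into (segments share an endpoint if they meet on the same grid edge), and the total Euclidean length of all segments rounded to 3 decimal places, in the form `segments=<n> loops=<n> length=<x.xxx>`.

cell (0,0): code 0100 → (0.298,1.000)–(1.000,0.184)
cell (0,1): code 1100 → (0.353,2.000)–(0.298,1.000)
cell (0,2): code 1000 → (1.000,2.970)–(0.353,2.000)
cell (0,4): code 0100 → (0.498,5.000)–(1.000,4.338)
cell (0,5): code 1100 → (0.647,6.000)–(0.498,5.000)
cell (0,6): code 1000 → (1.000,6.254)–(0.647,6.000)
cell (1,0): code 0110 → (1.000,0.184)–(2.000,0.007)
cell (1,2): code 1101 → (1.069,3.000)–(1.000,2.970)
cell (1,3): code 1000 → (2.000,3.686)–(1.069,3.000)
cell (1,4): code 0010 → (1.000,4.338)–(1.758,5.000)
cell (1,5): code 0011 → (1.758,5.000)–(1.425,6.000)
cell (1,6): code 0001 → (1.425,6.000)–(1.000,6.254)
cell (2,0): code 0110 → (2.000,0.007)–(3.000,0.546)
cell (2,3): code 1001 → (3.000,3.403)–(2.000,3.686)
cell (3,0): code 0010 → (3.000,0.546)–(3.501,1.000)
cell (3,1): code 0011 → (3.501,1.000)–(3.803,2.000)
cell (3,2): code 0011 → (3.803,2.000)–(3.452,3.000)
cell (3,3): code 0001 → (3.452,3.000)–(3.000,3.403)
total: 18 segments, chained into 2 closed loop(s), length Σ = 15.884469

segments=18 loops=2 length=15.884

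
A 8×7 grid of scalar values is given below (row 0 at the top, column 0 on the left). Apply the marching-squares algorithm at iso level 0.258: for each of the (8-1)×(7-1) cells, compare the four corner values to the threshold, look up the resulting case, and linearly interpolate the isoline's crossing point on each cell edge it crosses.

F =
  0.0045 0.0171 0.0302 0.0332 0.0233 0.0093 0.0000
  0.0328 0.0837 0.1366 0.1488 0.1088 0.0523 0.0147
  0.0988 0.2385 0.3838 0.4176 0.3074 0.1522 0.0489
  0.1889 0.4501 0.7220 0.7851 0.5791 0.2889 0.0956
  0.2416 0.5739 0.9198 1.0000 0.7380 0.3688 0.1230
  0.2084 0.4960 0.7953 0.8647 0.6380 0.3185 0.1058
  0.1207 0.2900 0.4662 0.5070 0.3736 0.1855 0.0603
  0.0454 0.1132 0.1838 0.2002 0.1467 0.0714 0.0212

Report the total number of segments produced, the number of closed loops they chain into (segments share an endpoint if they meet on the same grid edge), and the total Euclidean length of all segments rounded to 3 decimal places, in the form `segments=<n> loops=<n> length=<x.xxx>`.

segments=20 loops=1 length=16.837

cell (1,1): code 0100 → (1.491,2.000)–(2.000,1.134)
cell (1,2): code 1100 → (1.406,3.000)–(1.491,2.000)
cell (1,3): code 1100 → (1.751,4.000)–(1.406,3.000)
cell (1,4): code 1000 → (2.000,4.318)–(1.751,4.000)
cell (2,0): code 0100 → (2.092,1.000)–(3.000,0.265)
cell (2,1): code 1110 → (2.000,1.134)–(2.092,1.000)
cell (2,4): code 1101 → (2.774,5.000)–(2.000,4.318)
cell (2,5): code 1000 → (3.000,5.160)–(2.774,5.000)
cell (3,0): code 0110 → (3.000,0.265)–(4.000,0.049)
cell (3,5): code 1001 → (4.000,5.451)–(3.000,5.160)
cell (4,0): code 0110 → (4.000,0.049)–(5.000,0.172)
cell (4,5): code 1001 → (5.000,5.284)–(4.000,5.451)
cell (5,0): code 0110 → (5.000,0.172)–(6.000,0.811)
cell (5,4): code 1011 → (6.000,4.615)–(5.455,5.000)
cell (5,5): code 0001 → (5.455,5.000)–(5.000,5.284)
cell (6,0): code 0010 → (6.000,0.811)–(6.181,1.000)
cell (6,1): code 0011 → (6.181,1.000)–(6.737,2.000)
cell (6,2): code 0011 → (6.737,2.000)–(6.812,3.000)
cell (6,3): code 0011 → (6.812,3.000)–(6.509,4.000)
cell (6,4): code 0001 → (6.509,4.000)–(6.000,4.615)
total: 20 segments, chained into 1 closed loop(s), length Σ = 16.836972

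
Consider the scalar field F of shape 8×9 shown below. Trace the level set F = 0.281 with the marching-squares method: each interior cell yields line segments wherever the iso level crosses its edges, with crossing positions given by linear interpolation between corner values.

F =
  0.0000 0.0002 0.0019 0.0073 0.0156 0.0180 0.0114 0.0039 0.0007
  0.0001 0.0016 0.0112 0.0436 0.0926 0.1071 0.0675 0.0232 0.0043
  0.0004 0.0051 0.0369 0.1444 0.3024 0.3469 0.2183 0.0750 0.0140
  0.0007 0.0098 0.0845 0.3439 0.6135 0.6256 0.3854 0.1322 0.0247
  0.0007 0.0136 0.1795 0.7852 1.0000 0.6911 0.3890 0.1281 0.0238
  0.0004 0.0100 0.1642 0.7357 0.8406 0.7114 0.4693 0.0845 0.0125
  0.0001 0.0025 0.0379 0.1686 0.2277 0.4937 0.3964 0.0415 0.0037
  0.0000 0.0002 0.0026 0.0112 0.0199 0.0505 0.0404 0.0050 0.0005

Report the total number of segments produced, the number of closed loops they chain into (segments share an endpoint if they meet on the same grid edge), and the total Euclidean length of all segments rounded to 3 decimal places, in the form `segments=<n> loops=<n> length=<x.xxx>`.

segments=18 loops=1 length=14.566

cell (1,3): code 0100 → (1.898,4.000)–(2.000,3.865)
cell (1,4): code 1100 → (1.725,5.000)–(1.898,4.000)
cell (1,5): code 1000 → (2.000,5.512)–(1.725,5.000)
cell (2,2): code 0100 → (2.685,3.000)–(3.000,2.758)
cell (2,3): code 1110 → (2.000,3.865)–(2.685,3.000)
cell (2,5): code 1101 → (2.375,6.000)–(2.000,5.512)
cell (2,6): code 1000 → (3.000,6.412)–(2.375,6.000)
cell (3,2): code 0110 → (3.000,2.758)–(4.000,2.168)
cell (3,6): code 1001 → (4.000,6.414)–(3.000,6.412)
cell (4,2): code 0110 → (4.000,2.168)–(5.000,2.204)
cell (4,6): code 1001 → (5.000,6.489)–(4.000,6.414)
cell (5,2): code 0010 → (5.000,2.204)–(5.802,3.000)
cell (5,3): code 0011 → (5.802,3.000)–(5.913,4.000)
cell (5,4): code 0111 → (5.913,4.000)–(6.000,4.200)
cell (5,6): code 1001 → (6.000,6.325)–(5.000,6.489)
cell (6,4): code 0010 → (6.000,4.200)–(6.480,5.000)
cell (6,5): code 0011 → (6.480,5.000)–(6.324,6.000)
cell (6,6): code 0001 → (6.324,6.000)–(6.000,6.325)
total: 18 segments, chained into 1 closed loop(s), length Σ = 14.566155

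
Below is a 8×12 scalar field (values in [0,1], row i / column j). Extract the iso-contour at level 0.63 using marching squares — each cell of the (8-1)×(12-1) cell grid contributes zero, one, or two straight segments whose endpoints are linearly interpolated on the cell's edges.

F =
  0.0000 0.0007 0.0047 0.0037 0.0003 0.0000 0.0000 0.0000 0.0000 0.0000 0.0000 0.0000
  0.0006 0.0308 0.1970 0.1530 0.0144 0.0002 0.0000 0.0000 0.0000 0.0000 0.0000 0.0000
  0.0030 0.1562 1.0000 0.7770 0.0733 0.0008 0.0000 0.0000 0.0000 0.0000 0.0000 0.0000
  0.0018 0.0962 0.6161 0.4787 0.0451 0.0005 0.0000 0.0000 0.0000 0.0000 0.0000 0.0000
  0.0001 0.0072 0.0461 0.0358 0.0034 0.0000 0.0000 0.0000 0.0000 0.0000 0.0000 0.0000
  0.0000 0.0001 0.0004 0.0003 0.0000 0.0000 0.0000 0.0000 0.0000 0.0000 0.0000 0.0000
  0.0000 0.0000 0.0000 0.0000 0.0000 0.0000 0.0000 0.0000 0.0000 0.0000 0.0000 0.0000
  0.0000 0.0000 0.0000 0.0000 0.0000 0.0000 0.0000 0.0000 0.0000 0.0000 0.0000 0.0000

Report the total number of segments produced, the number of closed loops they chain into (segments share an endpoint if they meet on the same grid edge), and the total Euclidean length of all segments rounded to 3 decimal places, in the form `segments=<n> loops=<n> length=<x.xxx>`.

cell (1,1): code 0100 → (1.539,2.000)–(2.000,1.562)
cell (1,2): code 1100 → (1.764,3.000)–(1.539,2.000)
cell (1,3): code 1000 → (2.000,3.209)–(1.764,3.000)
cell (2,1): code 0010 → (2.000,1.562)–(2.964,2.000)
cell (2,2): code 0011 → (2.964,2.000)–(2.493,3.000)
cell (2,3): code 0001 → (2.493,3.000)–(2.000,3.209)
total: 6 segments, chained into 1 closed loop(s), length Σ = 4.675433

segments=6 loops=1 length=4.675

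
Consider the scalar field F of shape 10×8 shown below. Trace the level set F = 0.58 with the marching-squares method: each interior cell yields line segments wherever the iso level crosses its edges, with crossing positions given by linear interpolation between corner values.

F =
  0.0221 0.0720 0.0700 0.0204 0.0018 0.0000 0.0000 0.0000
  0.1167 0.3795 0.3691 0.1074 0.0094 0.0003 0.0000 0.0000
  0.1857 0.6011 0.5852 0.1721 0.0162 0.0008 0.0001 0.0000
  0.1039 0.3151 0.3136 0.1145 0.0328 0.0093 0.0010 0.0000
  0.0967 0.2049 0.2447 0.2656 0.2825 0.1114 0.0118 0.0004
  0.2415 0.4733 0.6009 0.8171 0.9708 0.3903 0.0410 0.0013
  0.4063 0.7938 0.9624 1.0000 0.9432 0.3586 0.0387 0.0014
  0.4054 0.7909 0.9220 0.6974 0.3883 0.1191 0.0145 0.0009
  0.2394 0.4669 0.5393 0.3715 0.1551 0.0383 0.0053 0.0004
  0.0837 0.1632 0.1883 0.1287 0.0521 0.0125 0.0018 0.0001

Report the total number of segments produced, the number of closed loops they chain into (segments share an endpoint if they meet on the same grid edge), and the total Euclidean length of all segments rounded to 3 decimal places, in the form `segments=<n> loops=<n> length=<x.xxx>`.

cell (1,0): code 0100 → (1.905,1.000)–(2.000,0.949)
cell (1,1): code 1100 → (1.976,2.000)–(1.905,1.000)
cell (1,2): code 1000 → (2.000,2.013)–(1.976,2.000)
cell (2,0): code 0010 → (2.000,0.949)–(2.074,1.000)
cell (2,1): code 0011 → (2.074,1.000)–(2.019,2.000)
cell (2,2): code 0001 → (2.019,2.000)–(2.000,2.013)
cell (4,1): code 0100 → (4.941,2.000)–(5.000,1.836)
cell (4,2): code 1100 → (4.570,3.000)–(4.941,2.000)
cell (4,3): code 1100 → (4.432,4.000)–(4.570,3.000)
cell (4,4): code 1000 → (5.000,4.673)–(4.432,4.000)
cell (5,0): code 0100 → (5.333,1.000)–(6.000,0.448)
cell (5,1): code 1110 → (5.000,1.836)–(5.333,1.000)
cell (5,4): code 1001 → (6.000,4.621)–(5.000,4.673)
cell (6,0): code 0110 → (6.000,0.448)–(7.000,0.453)
cell (6,3): code 1011 → (7.000,3.380)–(6.655,4.000)
cell (6,4): code 0001 → (6.655,4.000)–(6.000,4.621)
cell (7,0): code 0010 → (7.000,0.453)–(7.651,1.000)
cell (7,1): code 0011 → (7.651,1.000)–(7.894,2.000)
cell (7,2): code 0011 → (7.894,2.000)–(7.360,3.000)
cell (7,3): code 0001 → (7.360,3.000)–(7.000,3.380)
total: 20 segments, chained into 2 closed loop(s), length Σ = 14.298008

segments=20 loops=2 length=14.298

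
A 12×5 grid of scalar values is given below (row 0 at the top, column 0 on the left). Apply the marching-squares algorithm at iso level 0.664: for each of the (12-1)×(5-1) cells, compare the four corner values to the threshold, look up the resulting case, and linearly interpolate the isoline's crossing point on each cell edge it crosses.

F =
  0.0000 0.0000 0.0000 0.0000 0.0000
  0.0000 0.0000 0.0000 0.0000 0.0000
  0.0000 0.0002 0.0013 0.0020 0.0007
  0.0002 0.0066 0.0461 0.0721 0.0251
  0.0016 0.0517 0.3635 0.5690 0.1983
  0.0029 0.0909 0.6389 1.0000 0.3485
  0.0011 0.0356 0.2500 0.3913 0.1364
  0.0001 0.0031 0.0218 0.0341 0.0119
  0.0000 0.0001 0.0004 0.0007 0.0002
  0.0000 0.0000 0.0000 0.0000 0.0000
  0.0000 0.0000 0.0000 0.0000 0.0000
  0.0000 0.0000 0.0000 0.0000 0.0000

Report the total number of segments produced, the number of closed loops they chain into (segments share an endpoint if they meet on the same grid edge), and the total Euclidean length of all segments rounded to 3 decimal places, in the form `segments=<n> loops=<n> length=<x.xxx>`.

cell (4,2): code 0100 → (4.220,3.000)–(5.000,2.070)
cell (4,3): code 1000 → (5.000,3.516)–(4.220,3.000)
cell (5,2): code 0010 → (5.000,2.070)–(5.552,3.000)
cell (5,3): code 0001 → (5.552,3.000)–(5.000,3.516)
total: 4 segments, chained into 1 closed loop(s), length Σ = 3.985973

segments=4 loops=1 length=3.986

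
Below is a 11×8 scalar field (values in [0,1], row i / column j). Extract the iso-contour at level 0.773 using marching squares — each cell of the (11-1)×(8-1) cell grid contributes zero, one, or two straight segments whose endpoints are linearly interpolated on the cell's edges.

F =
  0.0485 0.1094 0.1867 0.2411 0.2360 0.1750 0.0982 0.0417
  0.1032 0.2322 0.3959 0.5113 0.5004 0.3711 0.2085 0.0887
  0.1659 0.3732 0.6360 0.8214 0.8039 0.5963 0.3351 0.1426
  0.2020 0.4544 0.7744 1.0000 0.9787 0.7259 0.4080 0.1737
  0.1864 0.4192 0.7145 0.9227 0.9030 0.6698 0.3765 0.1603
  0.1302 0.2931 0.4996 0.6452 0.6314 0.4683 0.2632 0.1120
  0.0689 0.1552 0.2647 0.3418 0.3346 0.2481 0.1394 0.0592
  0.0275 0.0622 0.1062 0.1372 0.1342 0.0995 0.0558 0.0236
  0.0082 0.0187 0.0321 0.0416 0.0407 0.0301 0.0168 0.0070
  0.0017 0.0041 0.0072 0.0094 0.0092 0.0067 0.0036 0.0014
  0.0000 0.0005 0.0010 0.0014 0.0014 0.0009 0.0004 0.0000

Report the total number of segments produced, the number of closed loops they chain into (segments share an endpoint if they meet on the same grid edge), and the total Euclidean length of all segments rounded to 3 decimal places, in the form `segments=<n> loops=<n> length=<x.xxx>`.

cell (1,2): code 0100 → (1.844,3.000)–(2.000,2.739)
cell (1,3): code 1100 → (1.898,4.000)–(1.844,3.000)
cell (1,4): code 1000 → (2.000,4.149)–(1.898,4.000)
cell (2,1): code 0100 → (2.990,2.000)–(3.000,1.996)
cell (2,2): code 1110 → (2.000,2.739)–(2.990,2.000)
cell (2,4): code 1001 → (3.000,4.814)–(2.000,4.149)
cell (3,1): code 0010 → (3.000,1.996)–(3.023,2.000)
cell (3,2): code 0111 → (3.023,2.000)–(4.000,2.281)
cell (3,4): code 1001 → (4.000,4.557)–(3.000,4.814)
cell (4,2): code 0010 → (4.000,2.281)–(4.539,3.000)
cell (4,3): code 0011 → (4.539,3.000)–(4.479,4.000)
cell (4,4): code 0001 → (4.479,4.000)–(4.000,4.557)
total: 12 segments, chained into 1 closed loop(s), length Σ = 8.640919

segments=12 loops=1 length=8.641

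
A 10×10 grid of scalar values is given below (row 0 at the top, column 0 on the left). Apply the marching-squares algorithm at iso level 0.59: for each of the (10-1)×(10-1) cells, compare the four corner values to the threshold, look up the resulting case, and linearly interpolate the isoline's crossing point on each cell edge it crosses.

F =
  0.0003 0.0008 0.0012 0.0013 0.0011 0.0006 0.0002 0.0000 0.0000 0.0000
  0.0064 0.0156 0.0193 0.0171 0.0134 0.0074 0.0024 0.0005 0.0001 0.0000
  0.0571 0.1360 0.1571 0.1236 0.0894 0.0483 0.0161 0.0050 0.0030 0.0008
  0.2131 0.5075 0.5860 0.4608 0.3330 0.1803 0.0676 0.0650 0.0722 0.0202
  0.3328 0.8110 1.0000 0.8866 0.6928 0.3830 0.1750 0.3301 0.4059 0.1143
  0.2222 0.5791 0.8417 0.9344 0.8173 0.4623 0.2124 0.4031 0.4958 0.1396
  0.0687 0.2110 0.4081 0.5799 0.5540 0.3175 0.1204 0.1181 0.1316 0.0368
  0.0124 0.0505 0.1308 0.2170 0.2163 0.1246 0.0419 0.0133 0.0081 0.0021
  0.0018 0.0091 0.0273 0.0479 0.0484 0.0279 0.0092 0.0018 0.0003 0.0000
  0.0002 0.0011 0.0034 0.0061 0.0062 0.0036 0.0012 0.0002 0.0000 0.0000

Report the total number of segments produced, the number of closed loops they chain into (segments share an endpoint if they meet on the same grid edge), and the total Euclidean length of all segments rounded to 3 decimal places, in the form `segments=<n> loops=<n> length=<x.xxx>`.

segments=12 loops=1 length=10.901

cell (3,0): code 0100 → (3.272,1.000)–(4.000,0.538)
cell (3,1): code 1100 → (3.010,2.000)–(3.272,1.000)
cell (3,2): code 1100 → (3.303,3.000)–(3.010,2.000)
cell (3,3): code 1100 → (3.714,4.000)–(3.303,3.000)
cell (3,4): code 1000 → (4.000,4.332)–(3.714,4.000)
cell (4,0): code 0010 → (4.000,0.538)–(4.953,1.000)
cell (4,1): code 0111 → (4.953,1.000)–(5.000,1.042)
cell (4,4): code 1001 → (5.000,4.640)–(4.000,4.332)
cell (5,1): code 0010 → (5.000,1.042)–(5.580,2.000)
cell (5,2): code 0011 → (5.580,2.000)–(5.972,3.000)
cell (5,3): code 0011 → (5.972,3.000)–(5.863,4.000)
cell (5,4): code 0001 → (5.863,4.000)–(5.000,4.640)
total: 12 segments, chained into 1 closed loop(s), length Σ = 10.900780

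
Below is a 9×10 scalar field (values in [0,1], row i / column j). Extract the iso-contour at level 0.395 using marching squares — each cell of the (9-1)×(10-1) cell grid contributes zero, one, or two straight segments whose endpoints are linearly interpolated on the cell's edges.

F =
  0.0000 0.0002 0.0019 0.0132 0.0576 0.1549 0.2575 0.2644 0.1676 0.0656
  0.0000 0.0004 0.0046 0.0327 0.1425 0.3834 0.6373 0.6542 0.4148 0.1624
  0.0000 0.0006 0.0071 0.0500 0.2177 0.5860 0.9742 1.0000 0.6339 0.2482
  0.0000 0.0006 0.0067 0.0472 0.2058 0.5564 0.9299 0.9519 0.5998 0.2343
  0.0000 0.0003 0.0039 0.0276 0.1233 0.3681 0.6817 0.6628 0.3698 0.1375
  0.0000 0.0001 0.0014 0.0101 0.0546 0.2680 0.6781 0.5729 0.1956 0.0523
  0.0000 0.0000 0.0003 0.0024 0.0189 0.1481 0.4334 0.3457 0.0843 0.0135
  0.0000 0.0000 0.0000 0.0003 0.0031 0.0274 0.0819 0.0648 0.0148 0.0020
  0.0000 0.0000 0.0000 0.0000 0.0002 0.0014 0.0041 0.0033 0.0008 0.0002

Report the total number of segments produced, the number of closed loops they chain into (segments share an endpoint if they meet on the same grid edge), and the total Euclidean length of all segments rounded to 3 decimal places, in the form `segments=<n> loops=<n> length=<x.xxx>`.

cell (0,5): code 0100 → (0.362,6.000)–(1.000,5.046)
cell (0,6): code 1100 → (0.335,7.000)–(0.362,6.000)
cell (0,7): code 1100 → (0.920,8.000)–(0.335,7.000)
cell (0,8): code 1000 → (1.000,8.078)–(0.920,8.000)
cell (1,4): code 0100 → (1.057,5.000)–(2.000,4.481)
cell (1,5): code 1110 → (1.000,5.046)–(1.057,5.000)
cell (1,8): code 1001 → (2.000,8.619)–(1.000,8.078)
cell (2,4): code 0110 → (2.000,4.481)–(3.000,4.540)
cell (2,8): code 1001 → (3.000,8.560)–(2.000,8.619)
cell (3,4): code 0010 → (3.000,4.540)–(3.857,5.000)
cell (3,5): code 0111 → (3.857,5.000)–(4.000,5.086)
cell (3,7): code 1011 → (4.000,7.914)–(3.890,8.000)
cell (3,8): code 0001 → (3.890,8.000)–(3.000,8.560)
cell (4,5): code 0110 → (4.000,5.086)–(5.000,5.310)
cell (4,7): code 1001 → (5.000,7.472)–(4.000,7.914)
cell (5,5): code 0110 → (5.000,5.310)–(6.000,5.865)
cell (5,6): code 1011 → (6.000,6.438)–(5.783,7.000)
cell (5,7): code 0001 → (5.783,7.000)–(5.000,7.472)
cell (6,5): code 0010 → (6.000,5.865)–(6.109,6.000)
cell (6,6): code 0001 → (6.109,6.000)–(6.000,6.438)
total: 20 segments, chained into 1 closed loop(s), length Σ = 15.442932

segments=20 loops=1 length=15.443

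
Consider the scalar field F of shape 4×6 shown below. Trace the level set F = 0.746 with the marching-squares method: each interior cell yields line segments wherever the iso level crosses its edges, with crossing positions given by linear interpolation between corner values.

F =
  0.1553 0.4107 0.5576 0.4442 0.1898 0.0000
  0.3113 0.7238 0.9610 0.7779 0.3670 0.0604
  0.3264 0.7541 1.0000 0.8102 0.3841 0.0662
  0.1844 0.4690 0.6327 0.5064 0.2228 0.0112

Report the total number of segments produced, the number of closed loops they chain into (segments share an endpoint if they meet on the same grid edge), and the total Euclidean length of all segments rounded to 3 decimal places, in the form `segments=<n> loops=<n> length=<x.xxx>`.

cell (0,1): code 0100 → (0.467,2.000)–(1.000,1.094)
cell (0,2): code 1100 → (0.904,3.000)–(0.467,2.000)
cell (0,3): code 1000 → (1.000,3.078)–(0.904,3.000)
cell (1,0): code 0100 → (1.733,1.000)–(2.000,0.981)
cell (1,1): code 1110 → (1.000,1.094)–(1.733,1.000)
cell (1,3): code 1001 → (2.000,3.151)–(1.000,3.078)
cell (2,0): code 0010 → (2.000,0.981)–(2.028,1.000)
cell (2,1): code 0011 → (2.028,1.000)–(2.692,2.000)
cell (2,2): code 0011 → (2.692,2.000)–(2.211,3.000)
cell (2,3): code 0001 → (2.211,3.000)–(2.000,3.151)
total: 10 segments, chained into 1 closed loop(s), length Σ = 6.878284

segments=10 loops=1 length=6.878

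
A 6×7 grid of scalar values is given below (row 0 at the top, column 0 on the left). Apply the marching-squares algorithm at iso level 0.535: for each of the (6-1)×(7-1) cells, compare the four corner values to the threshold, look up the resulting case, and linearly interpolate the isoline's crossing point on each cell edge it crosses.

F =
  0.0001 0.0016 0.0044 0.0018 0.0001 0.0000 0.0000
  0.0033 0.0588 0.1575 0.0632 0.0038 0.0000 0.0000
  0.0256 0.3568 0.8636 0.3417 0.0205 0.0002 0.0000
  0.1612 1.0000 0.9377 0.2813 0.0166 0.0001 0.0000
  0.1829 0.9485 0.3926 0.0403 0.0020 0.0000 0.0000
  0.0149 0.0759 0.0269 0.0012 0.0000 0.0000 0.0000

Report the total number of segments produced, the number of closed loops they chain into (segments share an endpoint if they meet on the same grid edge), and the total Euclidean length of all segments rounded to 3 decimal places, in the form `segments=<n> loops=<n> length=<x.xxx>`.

cell (1,1): code 0100 → (1.535,2.000)–(2.000,1.352)
cell (1,2): code 1000 → (2.000,2.630)–(1.535,2.000)
cell (2,0): code 0100 → (2.277,1.000)–(3.000,0.446)
cell (2,1): code 1110 → (2.000,1.352)–(2.277,1.000)
cell (2,2): code 1001 → (3.000,2.613)–(2.000,2.630)
cell (3,0): code 0110 → (3.000,0.446)–(4.000,0.460)
cell (3,1): code 1011 → (4.000,1.744)–(3.739,2.000)
cell (3,2): code 0001 → (3.739,2.000)–(3.000,2.613)
cell (4,0): code 0010 → (4.000,0.460)–(4.474,1.000)
cell (4,1): code 0001 → (4.474,1.000)–(4.000,1.744)
total: 10 segments, chained into 1 closed loop(s), length Σ = 7.866590

segments=10 loops=1 length=7.867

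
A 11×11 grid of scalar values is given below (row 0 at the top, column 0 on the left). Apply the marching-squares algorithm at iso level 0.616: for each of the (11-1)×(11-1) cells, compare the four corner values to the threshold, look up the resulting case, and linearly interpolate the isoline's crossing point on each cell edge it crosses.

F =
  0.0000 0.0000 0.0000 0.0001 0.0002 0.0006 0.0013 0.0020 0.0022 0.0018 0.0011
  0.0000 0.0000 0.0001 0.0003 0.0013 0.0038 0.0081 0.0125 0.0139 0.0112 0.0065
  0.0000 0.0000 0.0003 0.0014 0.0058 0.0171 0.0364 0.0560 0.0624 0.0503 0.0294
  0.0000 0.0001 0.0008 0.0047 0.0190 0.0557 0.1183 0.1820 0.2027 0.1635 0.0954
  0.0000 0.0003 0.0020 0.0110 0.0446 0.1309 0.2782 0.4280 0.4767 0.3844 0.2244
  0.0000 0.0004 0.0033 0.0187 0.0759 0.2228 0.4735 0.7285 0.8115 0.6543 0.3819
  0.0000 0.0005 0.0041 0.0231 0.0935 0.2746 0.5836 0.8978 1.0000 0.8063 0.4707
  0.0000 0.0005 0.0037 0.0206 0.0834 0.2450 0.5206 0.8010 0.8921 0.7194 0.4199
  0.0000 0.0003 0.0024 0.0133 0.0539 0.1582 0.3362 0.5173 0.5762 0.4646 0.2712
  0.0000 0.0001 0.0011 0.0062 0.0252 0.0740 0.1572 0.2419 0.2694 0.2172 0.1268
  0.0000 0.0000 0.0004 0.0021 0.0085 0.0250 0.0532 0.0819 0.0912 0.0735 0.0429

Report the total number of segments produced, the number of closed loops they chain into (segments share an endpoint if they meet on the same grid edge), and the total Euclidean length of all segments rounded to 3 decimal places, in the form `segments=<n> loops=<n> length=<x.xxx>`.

segments=12 loops=1 length=10.720

cell (4,6): code 0100 → (4.626,7.000)–(5.000,6.559)
cell (4,7): code 1100 → (4.416,8.000)–(4.626,7.000)
cell (4,8): code 1100 → (4.858,9.000)–(4.416,8.000)
cell (4,9): code 1000 → (5.000,9.141)–(4.858,9.000)
cell (5,6): code 0110 → (5.000,6.559)–(6.000,6.103)
cell (5,9): code 1001 → (6.000,9.567)–(5.000,9.141)
cell (6,6): code 0110 → (6.000,6.103)–(7.000,6.340)
cell (6,9): code 1001 → (7.000,9.345)–(6.000,9.567)
cell (7,6): code 0010 → (7.000,6.340)–(7.652,7.000)
cell (7,7): code 0011 → (7.652,7.000)–(7.874,8.000)
cell (7,8): code 0011 → (7.874,8.000)–(7.406,9.000)
cell (7,9): code 0001 → (7.406,9.000)–(7.000,9.345)
total: 12 segments, chained into 1 closed loop(s), length Σ = 10.720486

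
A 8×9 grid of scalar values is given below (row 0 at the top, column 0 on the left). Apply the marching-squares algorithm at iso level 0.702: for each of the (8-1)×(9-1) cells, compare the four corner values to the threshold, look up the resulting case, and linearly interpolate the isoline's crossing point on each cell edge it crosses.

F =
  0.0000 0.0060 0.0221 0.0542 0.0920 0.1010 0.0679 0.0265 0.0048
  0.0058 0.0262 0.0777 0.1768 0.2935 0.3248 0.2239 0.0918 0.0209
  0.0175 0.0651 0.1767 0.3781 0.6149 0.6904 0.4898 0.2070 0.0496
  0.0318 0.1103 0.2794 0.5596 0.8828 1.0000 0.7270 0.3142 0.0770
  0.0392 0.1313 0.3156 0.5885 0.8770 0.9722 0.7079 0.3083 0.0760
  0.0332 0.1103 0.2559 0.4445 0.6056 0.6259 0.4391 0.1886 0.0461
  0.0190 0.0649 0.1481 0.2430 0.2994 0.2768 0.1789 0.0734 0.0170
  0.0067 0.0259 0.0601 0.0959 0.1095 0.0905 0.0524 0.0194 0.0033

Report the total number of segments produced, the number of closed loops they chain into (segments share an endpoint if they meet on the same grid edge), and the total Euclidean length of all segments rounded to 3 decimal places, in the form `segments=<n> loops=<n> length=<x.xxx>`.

segments=10 loops=1 length=8.534

cell (2,3): code 0100 → (2.325,4.000)–(3.000,3.441)
cell (2,4): code 1100 → (2.037,5.000)–(2.325,4.000)
cell (2,5): code 1100 → (2.895,6.000)–(2.037,5.000)
cell (2,6): code 1000 → (3.000,6.061)–(2.895,6.000)
cell (3,3): code 0110 → (3.000,3.441)–(4.000,3.393)
cell (3,6): code 1001 → (4.000,6.015)–(3.000,6.061)
cell (4,3): code 0010 → (4.000,3.393)–(4.645,4.000)
cell (4,4): code 0011 → (4.645,4.000)–(4.780,5.000)
cell (4,5): code 0011 → (4.780,5.000)–(4.022,6.000)
cell (4,6): code 0001 → (4.022,6.000)–(4.000,6.015)
total: 10 segments, chained into 1 closed loop(s), length Σ = 8.533784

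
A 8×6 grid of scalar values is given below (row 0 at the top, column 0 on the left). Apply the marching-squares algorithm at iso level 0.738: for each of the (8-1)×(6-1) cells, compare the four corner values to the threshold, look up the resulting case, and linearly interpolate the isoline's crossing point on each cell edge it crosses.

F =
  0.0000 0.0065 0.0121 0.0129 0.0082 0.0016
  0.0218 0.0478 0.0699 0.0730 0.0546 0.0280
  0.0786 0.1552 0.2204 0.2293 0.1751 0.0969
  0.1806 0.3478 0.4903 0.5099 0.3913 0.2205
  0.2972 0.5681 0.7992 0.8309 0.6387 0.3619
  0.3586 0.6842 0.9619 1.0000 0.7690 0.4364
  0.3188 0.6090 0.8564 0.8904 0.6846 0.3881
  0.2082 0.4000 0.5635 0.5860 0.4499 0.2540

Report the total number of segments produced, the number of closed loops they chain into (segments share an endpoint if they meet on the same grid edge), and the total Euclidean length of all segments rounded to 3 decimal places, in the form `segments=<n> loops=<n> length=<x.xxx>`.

segments=12 loops=1 length=8.852

cell (3,1): code 0100 → (3.802,2.000)–(4.000,1.735)
cell (3,2): code 1100 → (3.711,3.000)–(3.802,2.000)
cell (3,3): code 1000 → (4.000,3.483)–(3.711,3.000)
cell (4,1): code 0110 → (4.000,1.735)–(5.000,1.194)
cell (4,3): code 1101 → (4.762,4.000)–(4.000,3.483)
cell (4,4): code 1000 → (5.000,4.093)–(4.762,4.000)
cell (5,1): code 0110 → (5.000,1.194)–(6.000,1.521)
cell (5,3): code 1011 → (6.000,3.741)–(5.367,4.000)
cell (5,4): code 0001 → (5.367,4.000)–(5.000,4.093)
cell (6,1): code 0010 → (6.000,1.521)–(6.404,2.000)
cell (6,2): code 0011 → (6.404,2.000)–(6.501,3.000)
cell (6,3): code 0001 → (6.501,3.000)–(6.000,3.741)
total: 12 segments, chained into 1 closed loop(s), length Σ = 8.851735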